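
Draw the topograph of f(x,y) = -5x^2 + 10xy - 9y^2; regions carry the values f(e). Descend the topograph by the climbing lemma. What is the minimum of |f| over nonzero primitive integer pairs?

translate: b→0 (≡-10 mod 10), so (5,-10,9)→(5,0,4)
flip: (5,0,4)→(4,0,5)
reduced (well bottom): (4,0,5) with a≤c, −a<b≤a
well minimum |f| = |-4| = 4 (negative-definite)

4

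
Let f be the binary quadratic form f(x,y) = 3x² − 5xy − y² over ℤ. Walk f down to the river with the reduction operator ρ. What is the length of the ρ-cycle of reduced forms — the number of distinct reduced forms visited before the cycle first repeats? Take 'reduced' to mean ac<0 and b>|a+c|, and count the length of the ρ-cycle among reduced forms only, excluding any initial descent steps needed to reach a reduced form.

D = 37, ⌊√D⌋ = 6
descent: ρ → (-1,5,3)  [lands on river]
river: ρ → (3,1,-3)
river: ρ → (-3,5,1)
river: ρ → (1,5,-3)
river: ρ → (-3,1,3)
river: ρ → (3,5,-1)
ρ-cycle length = 6 (tail of 1 descent step not counted)

6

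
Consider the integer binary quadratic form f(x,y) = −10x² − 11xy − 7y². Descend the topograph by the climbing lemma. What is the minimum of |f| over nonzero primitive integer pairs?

translate: b→-9 (≡11 mod 20), so (10,11,7)→(10,-9,6)
flip: (10,-9,6)→(6,9,10)
translate: b→-3 (≡9 mod 12), so (6,9,10)→(6,-3,7)
reduced (well bottom): (6,-3,7) with a≤c, −a<b≤a
well minimum |f| = |-6| = 6 (negative-definite)

6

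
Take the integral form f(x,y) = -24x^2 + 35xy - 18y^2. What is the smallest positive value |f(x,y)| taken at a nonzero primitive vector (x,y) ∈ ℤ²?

translate: b→13 (≡-35 mod 48), so (24,-35,18)→(24,13,7)
flip: (24,13,7)→(7,-13,24)
translate: b→1 (≡-13 mod 14), so (7,-13,24)→(7,1,18)
reduced (well bottom): (7,1,18) with a≤c, −a<b≤a
well minimum |f| = |-7| = 7 (negative-definite)

7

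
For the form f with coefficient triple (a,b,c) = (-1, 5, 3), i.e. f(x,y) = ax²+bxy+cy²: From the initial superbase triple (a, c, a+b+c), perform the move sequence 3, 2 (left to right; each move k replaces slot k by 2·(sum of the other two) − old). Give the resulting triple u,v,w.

start (-1,3,7) = (f(1,0),f(0,1),f(1,1))
replace slot 3: 2·((-1)+3) − 7 = -3 → (-1,3,-3)
replace slot 2: 2·((-1)+(-3)) − 3 = -11 → (-1,-11,-3)

-1,-11,-3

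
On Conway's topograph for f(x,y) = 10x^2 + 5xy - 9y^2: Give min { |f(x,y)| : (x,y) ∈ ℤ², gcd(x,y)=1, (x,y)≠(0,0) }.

river: ρ → (-9,13,6)
river: ρ → (6,11,-11)
river: ρ → (-11,11,6)
river: ρ → (6,13,-9)
river: ρ → (-9,5,10)
river: ρ → (10,15,-4)
river: ρ → (-4,17,6)
river: ρ → (6,19,-1)
river: ρ → (-1,19,6)
river: ρ → (6,17,-4)
river: ρ → (-4,15,10)
river: ρ → (10,5,-9)
closes: descent 0, river 12
min |a| on river = 1

1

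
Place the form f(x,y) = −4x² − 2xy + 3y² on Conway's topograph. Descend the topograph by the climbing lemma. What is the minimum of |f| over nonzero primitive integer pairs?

descent: ρ → (3,2,-4)  [lands on river]
river: ρ → (-4,6,1)
river: ρ → (1,6,-4)
river: ρ → (-4,2,3)
river: ρ → (3,4,-3)
river: ρ → (-3,2,4)
river: ρ → (4,6,-1)
river: ρ → (-1,6,4)
river: ρ → (4,2,-3)
river: ρ → (-3,4,3)
closes: descent 1, river 10
min |a| on river = 1

1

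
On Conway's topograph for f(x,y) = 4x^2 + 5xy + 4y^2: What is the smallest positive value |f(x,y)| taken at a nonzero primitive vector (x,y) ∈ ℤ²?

translate: b→-3 (≡5 mod 8), so (4,5,4)→(4,-3,3)
flip: (4,-3,3)→(3,3,4)
reduced (well bottom): (3,3,4) with a≤c, −a<b≤a
well minimum = a = 3

3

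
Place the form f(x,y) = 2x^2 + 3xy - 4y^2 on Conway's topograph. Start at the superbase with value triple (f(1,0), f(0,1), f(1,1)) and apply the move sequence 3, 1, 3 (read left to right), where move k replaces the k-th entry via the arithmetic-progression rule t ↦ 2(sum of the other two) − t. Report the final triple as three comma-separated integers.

start (2,-4,1) = (f(1,0),f(0,1),f(1,1))
replace slot 3: 2·(2+(-4)) − 1 = -5 → (2,-4,-5)
replace slot 1: 2·((-4)+(-5)) − 2 = -20 → (-20,-4,-5)
replace slot 3: 2·((-20)+(-4)) − (-5) = -43 → (-20,-4,-43)

-20,-4,-43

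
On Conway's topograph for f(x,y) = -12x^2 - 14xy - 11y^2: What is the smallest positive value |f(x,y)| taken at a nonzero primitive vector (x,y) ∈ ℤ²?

translate: b→-10 (≡14 mod 24), so (12,14,11)→(12,-10,9)
flip: (12,-10,9)→(9,10,12)
translate: b→-8 (≡10 mod 18), so (9,10,12)→(9,-8,11)
reduced (well bottom): (9,-8,11) with a≤c, −a<b≤a
well minimum |f| = |-9| = 9 (negative-definite)

9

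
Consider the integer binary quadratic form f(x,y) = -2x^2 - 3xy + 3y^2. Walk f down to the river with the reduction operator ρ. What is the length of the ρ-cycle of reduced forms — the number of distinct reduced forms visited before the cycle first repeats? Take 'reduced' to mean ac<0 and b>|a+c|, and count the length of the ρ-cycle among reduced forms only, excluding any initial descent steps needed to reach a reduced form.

D = 33, ⌊√D⌋ = 5
descent: ρ → (3,3,-2)  [lands on river]
river: ρ → (-2,5,1)
river: ρ → (1,5,-2)
river: ρ → (-2,3,3)
ρ-cycle length = 4 (tail of 1 descent step not counted)

4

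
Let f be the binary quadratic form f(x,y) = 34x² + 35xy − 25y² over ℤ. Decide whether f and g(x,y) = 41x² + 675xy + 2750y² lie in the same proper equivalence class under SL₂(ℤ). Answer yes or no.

D₁ = 4625, D₂ = 4625
river cycle of f (length 10): (-25, 65, 4), (4, 63, -41), (-41, 19, 26), (26, 33, -34), (-34, 35, 25), (25, 65, -4), (-4, 63, 41), (41, 19, -26), (-26, 33, 34), (34, 35, -25)
river cycle of g (length 10): (41, 19, -26), (-26, 33, 34), (34, 35, -25), (-25, 65, 4), (4, 63, -41), (-41, 19, 26), (26, 33, -34), (-34, 35, 25), (25, 65, -4), (-4, 63, 41)
cycles coincide ⇒ equivalent

yes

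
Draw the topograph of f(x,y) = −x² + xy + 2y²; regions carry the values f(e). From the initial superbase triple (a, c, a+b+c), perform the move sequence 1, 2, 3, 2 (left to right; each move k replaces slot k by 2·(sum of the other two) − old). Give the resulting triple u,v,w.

start (-1,2,2) = (f(1,0),f(0,1),f(1,1))
replace slot 1: 2·(2+2) − (-1) = 9 → (9,2,2)
replace slot 2: 2·(9+2) − 2 = 20 → (9,20,2)
replace slot 3: 2·(9+20) − 2 = 56 → (9,20,56)
replace slot 2: 2·(9+56) − 20 = 110 → (9,110,56)

9,110,56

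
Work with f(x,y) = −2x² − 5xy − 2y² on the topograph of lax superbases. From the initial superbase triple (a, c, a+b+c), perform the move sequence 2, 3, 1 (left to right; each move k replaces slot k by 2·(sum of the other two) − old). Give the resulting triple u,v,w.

start (-2,-2,-9) = (f(1,0),f(0,1),f(1,1))
replace slot 2: 2·((-2)+(-9)) − (-2) = -20 → (-2,-20,-9)
replace slot 3: 2·((-2)+(-20)) − (-9) = -35 → (-2,-20,-35)
replace slot 1: 2·((-20)+(-35)) − (-2) = -108 → (-108,-20,-35)

-108,-20,-35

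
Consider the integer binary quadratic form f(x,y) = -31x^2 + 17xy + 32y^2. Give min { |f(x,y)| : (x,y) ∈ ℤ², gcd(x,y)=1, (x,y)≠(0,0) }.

river: ρ → (32,47,-16)
river: ρ → (-16,49,29)
river: ρ → (29,9,-36)
river: ρ → (-36,63,2)
river: ρ → (2,65,-4)
river: ρ → (-4,63,18)
river: ρ → (18,45,-31)
river: ρ → (-31,17,32)
closes: descent 0, river 8
min |a| on river = 2

2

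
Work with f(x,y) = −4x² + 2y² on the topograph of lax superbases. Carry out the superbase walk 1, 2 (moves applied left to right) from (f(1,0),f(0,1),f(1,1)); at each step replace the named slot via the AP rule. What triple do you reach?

start (-4,2,-2) = (f(1,0),f(0,1),f(1,1))
replace slot 1: 2·(2+(-2)) − (-4) = 4 → (4,2,-2)
replace slot 2: 2·(4+(-2)) − 2 = 2 → (4,2,-2)

4,2,-2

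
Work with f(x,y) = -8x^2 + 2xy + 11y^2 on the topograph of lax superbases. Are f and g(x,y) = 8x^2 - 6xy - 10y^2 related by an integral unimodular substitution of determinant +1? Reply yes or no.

D₁ = 356, D₂ = 356
river cycle of f (length 10): (-8, 18, 1), (1, 18, -8), (-8, 14, 5), (5, 16, -5), (-5, 14, 8), (8, 18, -1), (-1, 18, 8), (8, 14, -5), (-5, 16, 5), (5, 14, -8)
river cycle of g (length 14): (-10, 6, 8), (8, 10, -8), (-8, 6, 10), (10, 14, -4), (-4, 18, 2), (2, 18, -4), (-4, 14, 10), (10, 6, -8), (-8, 10, 8), (8, 6, -10), … (4 more)
cycles differ ⇒ inequivalent

no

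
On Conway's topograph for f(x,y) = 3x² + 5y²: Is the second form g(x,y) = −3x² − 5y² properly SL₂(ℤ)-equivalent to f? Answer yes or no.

D₁ = -60, D₂ = -60
f: reduced (well bottom): (3,0,5) with a≤c, −a<b≤a
g is negative-definite; reduce −g:
−g: reduced (well bottom): (3,0,5) with a≤c, −a<b≤a
flip sign back: reduced form of g is (-3,0,-5)
reduced forms (3, 0, 5) vs (-3, 0, -5) ⇒ inequivalent

no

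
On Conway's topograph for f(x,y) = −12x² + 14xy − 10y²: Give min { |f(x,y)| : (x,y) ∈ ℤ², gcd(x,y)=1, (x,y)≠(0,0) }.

translate: b→10 (≡-14 mod 24), so (12,-14,10)→(12,10,8)
flip: (12,10,8)→(8,-10,12)
translate: b→6 (≡-10 mod 16), so (8,-10,12)→(8,6,10)
reduced (well bottom): (8,6,10) with a≤c, −a<b≤a
well minimum |f| = |-8| = 8 (negative-definite)

8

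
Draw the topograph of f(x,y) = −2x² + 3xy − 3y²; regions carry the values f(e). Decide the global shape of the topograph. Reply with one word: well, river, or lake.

D = b²−4ac = 3² − 4·(-2)·(-3) = -15
D < 0 ⇒ definite ⇒ every region one sign ⇒ single well

well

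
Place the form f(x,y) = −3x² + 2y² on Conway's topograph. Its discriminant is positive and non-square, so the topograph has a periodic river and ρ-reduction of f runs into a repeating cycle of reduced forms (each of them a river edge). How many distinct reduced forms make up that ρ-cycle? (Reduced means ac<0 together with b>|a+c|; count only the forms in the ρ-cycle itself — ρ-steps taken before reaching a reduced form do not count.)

D = 24, ⌊√D⌋ = 4
descent: ρ → (2,4,-1)  [lands on river]
river: ρ → (-1,4,2)
ρ-cycle length = 2 (tail of 1 descent step not counted)

2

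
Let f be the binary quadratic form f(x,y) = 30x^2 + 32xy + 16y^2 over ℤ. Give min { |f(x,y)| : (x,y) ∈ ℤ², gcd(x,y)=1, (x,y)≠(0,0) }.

translate: b→-28 (≡32 mod 60), so (30,32,16)→(30,-28,14)
flip: (30,-28,14)→(14,28,30)
translate: b→0 (≡28 mod 28), so (14,28,30)→(14,0,16)
reduced (well bottom): (14,0,16) with a≤c, −a<b≤a
well minimum = a = 14

14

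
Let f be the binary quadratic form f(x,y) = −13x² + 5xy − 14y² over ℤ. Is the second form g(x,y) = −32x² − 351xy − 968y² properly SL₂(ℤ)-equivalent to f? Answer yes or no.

D₁ = -703, D₂ = -703
f is negative-definite; reduce −f:
−f: reduced (well bottom): (13,-5,14) with a≤c, −a<b≤a
flip sign back: reduced form of f is (-13,5,-14)
g is negative-definite; reduce −g:
−g: translate: b→31 (≡351 mod 64), so (32,351,968)→(32,31,13)
−g: flip: (32,31,13)→(13,-31,32)
−g: translate: b→-5 (≡-31 mod 26), so (13,-31,32)→(13,-5,14)
−g: reduced (well bottom): (13,-5,14) with a≤c, −a<b≤a
flip sign back: reduced form of g is (-13,5,-14)
reduced forms (-13, 5, -14) vs (-13, 5, -14) ⇒ equivalent

yes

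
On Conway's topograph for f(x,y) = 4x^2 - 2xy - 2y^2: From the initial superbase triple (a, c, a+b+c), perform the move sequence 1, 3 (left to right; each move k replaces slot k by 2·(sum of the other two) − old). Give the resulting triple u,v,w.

start (4,-2,0) = (f(1,0),f(0,1),f(1,1))
replace slot 1: 2·((-2)+0) − 4 = -8 → (-8,-2,0)
replace slot 3: 2·((-8)+(-2)) − 0 = -20 → (-8,-2,-20)

-8,-2,-20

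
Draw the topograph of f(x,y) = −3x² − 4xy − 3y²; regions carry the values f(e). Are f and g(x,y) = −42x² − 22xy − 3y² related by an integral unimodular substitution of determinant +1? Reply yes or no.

D₁ = -20, D₂ = -20
f is negative-definite; reduce −f:
−f: translate: b→-2 (≡4 mod 6), so (3,4,3)→(3,-2,2)
−f: flip: (3,-2,2)→(2,2,3)
−f: reduced (well bottom): (2,2,3) with a≤c, −a<b≤a
flip sign back: reduced form of f is (-2,-2,-3)
g is negative-definite; reduce −g:
−g: flip: (42,22,3)→(3,-22,42)
−g: translate: b→2 (≡-22 mod 6), so (3,-22,42)→(3,2,2)
−g: flip: (3,2,2)→(2,-2,3)
−g: translate: b→2 (≡-2 mod 4), so (2,-2,3)→(2,2,3)
−g: reduced (well bottom): (2,2,3) with a≤c, −a<b≤a
flip sign back: reduced form of g is (-2,-2,-3)
reduced forms (-2, -2, -3) vs (-2, -2, -3) ⇒ equivalent

yes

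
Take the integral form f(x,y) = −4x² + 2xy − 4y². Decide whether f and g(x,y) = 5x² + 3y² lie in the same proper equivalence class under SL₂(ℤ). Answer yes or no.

D₁ = -60, D₂ = -60
f is negative-definite; reduce −f:
−f: flip: (4,-2,4)→(4,2,4)
−f: reduced (well bottom): (4,2,4) with a≤c, −a<b≤a
flip sign back: reduced form of f is (-4,-2,-4)
g: flip: (5,0,3)→(3,0,5)
g: reduced (well bottom): (3,0,5) with a≤c, −a<b≤a
reduced forms (-4, -2, -4) vs (3, 0, 5) ⇒ inequivalent

no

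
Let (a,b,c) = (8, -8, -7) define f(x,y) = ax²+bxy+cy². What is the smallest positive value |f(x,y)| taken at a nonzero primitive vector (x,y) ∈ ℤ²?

descent: ρ → (-7,8,8)  [lands on river]
river: ρ → (8,8,-7)
river: ρ → (-7,6,9)
river: ρ → (9,12,-4)
river: ρ → (-4,12,9)
river: ρ → (9,6,-7)
closes: descent 1, river 6
min |a| on river = 4

4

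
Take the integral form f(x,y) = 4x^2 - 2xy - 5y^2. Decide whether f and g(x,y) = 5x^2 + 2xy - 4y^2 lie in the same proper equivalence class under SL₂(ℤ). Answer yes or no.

D₁ = 84, D₂ = 84
river cycle of f (length 6): (-5, 2, 4), (4, 6, -3), (-3, 6, 4), (4, 2, -5), (-5, 8, 1), (1, 8, -5)
river cycle of g (length 6): (-4, 6, 3), (3, 6, -4), (-4, 2, 5), (5, 8, -1), (-1, 8, 5), (5, 2, -4)
cycles differ ⇒ inequivalent

no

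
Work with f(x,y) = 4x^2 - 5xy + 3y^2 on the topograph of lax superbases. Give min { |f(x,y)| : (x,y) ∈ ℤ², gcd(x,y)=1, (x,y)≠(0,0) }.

translate: b→3 (≡-5 mod 8), so (4,-5,3)→(4,3,2)
flip: (4,3,2)→(2,-3,4)
translate: b→1 (≡-3 mod 4), so (2,-3,4)→(2,1,3)
reduced (well bottom): (2,1,3) with a≤c, −a<b≤a
well minimum = a = 2

2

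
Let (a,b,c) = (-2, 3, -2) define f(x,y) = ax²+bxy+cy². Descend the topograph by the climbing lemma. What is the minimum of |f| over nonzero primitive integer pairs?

translate: b→1 (≡-3 mod 4), so (2,-3,2)→(2,1,1)
flip: (2,1,1)→(1,-1,2)
translate: b→1 (≡-1 mod 2), so (1,-1,2)→(1,1,2)
reduced (well bottom): (1,1,2) with a≤c, −a<b≤a
well minimum |f| = |-1| = 1 (negative-definite)

1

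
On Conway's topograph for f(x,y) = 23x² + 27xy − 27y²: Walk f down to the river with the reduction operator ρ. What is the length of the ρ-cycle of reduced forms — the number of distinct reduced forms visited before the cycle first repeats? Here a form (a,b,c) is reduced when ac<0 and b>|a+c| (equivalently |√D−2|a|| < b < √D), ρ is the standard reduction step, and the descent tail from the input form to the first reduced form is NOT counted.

D = 3213, ⌊√D⌋ = 56
river: ρ → (-27,27,23)
river: ρ → (23,19,-31)
river: ρ → (-31,43,11)
river: ρ → (11,45,-27)
river: ρ → (-27,9,29)
river: ρ → (29,49,-7)
river: ρ → (-7,49,29)
river: ρ → (29,9,-27)
river: ρ → (-27,45,11)
river: ρ → (11,43,-31)
river: ρ → (-31,19,23)
river: ρ → (23,27,-27)
ρ-cycle length = 12 (tail of 0 descent steps not counted)

12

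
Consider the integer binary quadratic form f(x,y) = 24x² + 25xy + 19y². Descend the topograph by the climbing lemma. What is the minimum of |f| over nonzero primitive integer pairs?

translate: b→-23 (≡25 mod 48), so (24,25,19)→(24,-23,18)
flip: (24,-23,18)→(18,23,24)
translate: b→-13 (≡23 mod 36), so (18,23,24)→(18,-13,19)
reduced (well bottom): (18,-13,19) with a≤c, −a<b≤a
well minimum = a = 18

18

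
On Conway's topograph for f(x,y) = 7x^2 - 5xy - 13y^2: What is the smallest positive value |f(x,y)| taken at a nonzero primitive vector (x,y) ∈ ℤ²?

descent: ρ → (-13,5,7)
descent: ρ → (7,9,-11)  [lands on river]
river: ρ → (-11,13,5)
river: ρ → (5,17,-5)
river: ρ → (-5,13,11)
river: ρ → (11,9,-7)
river: ρ → (-7,19,1)
river: ρ → (1,19,-7)
river: ρ → (-7,9,11)
river: ρ → (11,13,-5)
river: ρ → (-5,17,5)
river: ρ → (5,13,-11)
river: ρ → (-11,9,7)
river: ρ → (7,19,-1)
river: ρ → (-1,19,7)
closes: descent 2, river 14
min |a| on river = 1

1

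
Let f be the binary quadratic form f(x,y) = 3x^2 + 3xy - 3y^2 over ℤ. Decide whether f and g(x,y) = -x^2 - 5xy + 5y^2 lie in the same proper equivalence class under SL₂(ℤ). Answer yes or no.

D₁ = 45, D₂ = 45
river cycle of f (length 2): (-3, 3, 3), (3, 3, -3)
river cycle of g (length 2): (5, 5, -1), (-1, 5, 5)
cycles differ ⇒ inequivalent

no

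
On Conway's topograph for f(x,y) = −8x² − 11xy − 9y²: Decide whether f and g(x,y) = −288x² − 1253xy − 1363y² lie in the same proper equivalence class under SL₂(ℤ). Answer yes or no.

D₁ = -167, D₂ = -167
f is negative-definite; reduce −f:
−f: translate: b→-5 (≡11 mod 16), so (8,11,9)→(8,-5,6)
−f: flip: (8,-5,6)→(6,5,8)
−f: reduced (well bottom): (6,5,8) with a≤c, −a<b≤a
flip sign back: reduced form of f is (-6,-5,-8)
g is negative-definite; reduce −g:
−g: translate: b→101 (≡1253 mod 576), so (288,1253,1363)→(288,101,9)
−g: flip: (288,101,9)→(9,-101,288)
−g: translate: b→7 (≡-101 mod 18), so (9,-101,288)→(9,7,6)
−g: flip: (9,7,6)→(6,-7,9)
−g: translate: b→5 (≡-7 mod 12), so (6,-7,9)→(6,5,8)
−g: reduced (well bottom): (6,5,8) with a≤c, −a<b≤a
flip sign back: reduced form of g is (-6,-5,-8)
reduced forms (-6, -5, -8) vs (-6, -5, -8) ⇒ equivalent

yes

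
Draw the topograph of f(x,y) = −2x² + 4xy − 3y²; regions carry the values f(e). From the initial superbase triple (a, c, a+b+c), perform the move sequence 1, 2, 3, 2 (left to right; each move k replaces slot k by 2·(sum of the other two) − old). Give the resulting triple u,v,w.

start (-2,-3,-1) = (f(1,0),f(0,1),f(1,1))
replace slot 1: 2·((-3)+(-1)) − (-2) = -6 → (-6,-3,-1)
replace slot 2: 2·((-6)+(-1)) − (-3) = -11 → (-6,-11,-1)
replace slot 3: 2·((-6)+(-11)) − (-1) = -33 → (-6,-11,-33)
replace slot 2: 2·((-6)+(-33)) − (-11) = -67 → (-6,-67,-33)

-6,-67,-33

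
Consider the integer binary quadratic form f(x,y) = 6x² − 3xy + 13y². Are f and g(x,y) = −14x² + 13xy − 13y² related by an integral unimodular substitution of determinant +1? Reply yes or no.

D₁ = -303, D₂ = -559
discriminants differ ⇒ not SL₂(ℤ)-equivalent

no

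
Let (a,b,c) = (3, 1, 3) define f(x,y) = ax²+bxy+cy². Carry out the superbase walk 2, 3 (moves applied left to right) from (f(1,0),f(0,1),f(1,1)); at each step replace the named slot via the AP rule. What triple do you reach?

start (3,3,7) = (f(1,0),f(0,1),f(1,1))
replace slot 2: 2·(3+7) − 3 = 17 → (3,17,7)
replace slot 3: 2·(3+17) − 7 = 33 → (3,17,33)

3,17,33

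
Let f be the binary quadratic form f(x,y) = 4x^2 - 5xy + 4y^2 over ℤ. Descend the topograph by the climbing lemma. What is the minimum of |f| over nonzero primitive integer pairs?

translate: b→3 (≡-5 mod 8), so (4,-5,4)→(4,3,3)
flip: (4,3,3)→(3,-3,4)
translate: b→3 (≡-3 mod 6), so (3,-3,4)→(3,3,4)
reduced (well bottom): (3,3,4) with a≤c, −a<b≤a
well minimum = a = 3

3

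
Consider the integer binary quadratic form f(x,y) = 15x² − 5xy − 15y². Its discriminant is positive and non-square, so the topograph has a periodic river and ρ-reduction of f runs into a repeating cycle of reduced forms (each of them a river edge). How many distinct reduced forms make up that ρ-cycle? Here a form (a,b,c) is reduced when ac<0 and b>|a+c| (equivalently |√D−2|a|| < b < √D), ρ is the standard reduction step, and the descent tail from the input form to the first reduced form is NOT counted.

D = 925, ⌊√D⌋ = 30
descent: ρ → (-15,5,15)  [lands on river]
river: ρ → (15,25,-5)
river: ρ → (-5,25,15)
river: ρ → (15,5,-15)
river: ρ → (-15,25,5)
river: ρ → (5,25,-15)
ρ-cycle length = 6 (tail of 1 descent step not counted)

6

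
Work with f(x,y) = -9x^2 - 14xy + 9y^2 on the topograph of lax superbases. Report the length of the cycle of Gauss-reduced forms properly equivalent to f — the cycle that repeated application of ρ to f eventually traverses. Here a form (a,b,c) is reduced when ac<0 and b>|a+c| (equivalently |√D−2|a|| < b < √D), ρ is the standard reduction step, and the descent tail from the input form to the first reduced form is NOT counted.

D = 520, ⌊√D⌋ = 22
descent: ρ → (9,14,-9)  [lands on river]
river: ρ → (-9,22,1)
river: ρ → (1,22,-9)
river: ρ → (-9,14,9)
river: ρ → (9,22,-1)
river: ρ → (-1,22,9)
ρ-cycle length = 6 (tail of 1 descent step not counted)

6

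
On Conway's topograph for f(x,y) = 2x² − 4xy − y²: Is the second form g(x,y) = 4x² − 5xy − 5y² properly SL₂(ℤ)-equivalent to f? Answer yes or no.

D₁ = 24, D₂ = 105
discriminants differ ⇒ not SL₂(ℤ)-equivalent

no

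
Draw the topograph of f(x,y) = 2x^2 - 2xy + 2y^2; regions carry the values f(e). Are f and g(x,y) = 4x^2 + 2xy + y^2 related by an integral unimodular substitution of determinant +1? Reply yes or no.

D₁ = -12, D₂ = -12
f: translate: b→2 (≡-2 mod 4), so (2,-2,2)→(2,2,2)
f: reduced (well bottom): (2,2,2) with a≤c, −a<b≤a
g: flip: (4,2,1)→(1,-2,4)
g: translate: b→0 (≡-2 mod 2), so (1,-2,4)→(1,0,3)
g: reduced (well bottom): (1,0,3) with a≤c, −a<b≤a
reduced forms (2, 2, 2) vs (1, 0, 3) ⇒ inequivalent

no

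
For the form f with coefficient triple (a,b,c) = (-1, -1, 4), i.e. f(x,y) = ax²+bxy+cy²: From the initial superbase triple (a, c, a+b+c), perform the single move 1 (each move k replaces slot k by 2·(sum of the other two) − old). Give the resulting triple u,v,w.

start (-1,4,2) = (f(1,0),f(0,1),f(1,1))
replace slot 1: 2·(4+2) − (-1) = 13 → (13,4,2)

13,4,2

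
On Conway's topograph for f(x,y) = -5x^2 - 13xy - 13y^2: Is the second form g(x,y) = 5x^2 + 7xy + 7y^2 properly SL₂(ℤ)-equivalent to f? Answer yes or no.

D₁ = -91, D₂ = -91
f is negative-definite; reduce −f:
−f: translate: b→3 (≡13 mod 10), so (5,13,13)→(5,3,5)
−f: reduced (well bottom): (5,3,5) with a≤c, −a<b≤a
flip sign back: reduced form of f is (-5,-3,-5)
g: translate: b→-3 (≡7 mod 10), so (5,7,7)→(5,-3,5)
g: flip: (5,-3,5)→(5,3,5)
g: reduced (well bottom): (5,3,5) with a≤c, −a<b≤a
reduced forms (-5, -3, -5) vs (5, 3, 5) ⇒ inequivalent

no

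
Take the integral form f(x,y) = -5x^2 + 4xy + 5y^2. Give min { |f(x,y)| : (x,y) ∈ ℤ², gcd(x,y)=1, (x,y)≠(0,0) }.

river: ρ → (5,6,-4)
river: ρ → (-4,10,1)
river: ρ → (1,10,-4)
river: ρ → (-4,6,5)
river: ρ → (5,4,-5)
river: ρ → (-5,6,4)
river: ρ → (4,10,-1)
river: ρ → (-1,10,4)
river: ρ → (4,6,-5)
river: ρ → (-5,4,5)
closes: descent 0, river 10
min |a| on river = 1

1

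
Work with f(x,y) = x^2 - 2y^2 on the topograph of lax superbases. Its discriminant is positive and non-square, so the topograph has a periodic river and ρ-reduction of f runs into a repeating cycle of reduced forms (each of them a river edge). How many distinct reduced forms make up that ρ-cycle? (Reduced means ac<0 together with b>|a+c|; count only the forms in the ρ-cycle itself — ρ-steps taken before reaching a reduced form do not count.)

D = 8, ⌊√D⌋ = 2
descent: ρ → (-2,0,1)
descent: ρ → (1,2,-1)  [lands on river]
river: ρ → (-1,2,1)
ρ-cycle length = 2 (tail of 2 descent steps not counted)

2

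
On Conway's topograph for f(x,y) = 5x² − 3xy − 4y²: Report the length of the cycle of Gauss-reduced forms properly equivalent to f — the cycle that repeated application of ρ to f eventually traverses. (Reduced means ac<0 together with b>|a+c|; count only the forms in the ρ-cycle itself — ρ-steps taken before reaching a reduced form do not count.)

D = 89, ⌊√D⌋ = 9
descent: ρ → (-4,3,5)  [lands on river]
river: ρ → (5,7,-2)
river: ρ → (-2,9,1)
river: ρ → (1,9,-2)
river: ρ → (-2,7,5)
river: ρ → (5,3,-4)
river: ρ → (-4,5,4)
river: ρ → (4,3,-5)
river: ρ → (-5,7,2)
river: ρ → (2,9,-1)
river: ρ → (-1,9,2)
river: ρ → (2,7,-5)
river: ρ → (-5,3,4)
river: ρ → (4,5,-4)
ρ-cycle length = 14 (tail of 1 descent step not counted)

14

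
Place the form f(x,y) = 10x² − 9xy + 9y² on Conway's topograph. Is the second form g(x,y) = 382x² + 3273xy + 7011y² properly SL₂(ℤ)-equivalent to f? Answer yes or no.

D₁ = -279, D₂ = -279
f: flip: (10,-9,9)→(9,9,10)
f: reduced (well bottom): (9,9,10) with a≤c, −a<b≤a
g: translate: b→217 (≡3273 mod 764), so (382,3273,7011)→(382,217,31)
g: flip: (382,217,31)→(31,-217,382)
g: translate: b→31 (≡-217 mod 62), so (31,-217,382)→(31,31,10)
g: flip: (31,31,10)→(10,-31,31)
g: translate: b→9 (≡-31 mod 20), so (10,-31,31)→(10,9,9)
g: flip: (10,9,9)→(9,-9,10)
g: translate: b→9 (≡-9 mod 18), so (9,-9,10)→(9,9,10)
g: reduced (well bottom): (9,9,10) with a≤c, −a<b≤a
reduced forms (9, 9, 10) vs (9, 9, 10) ⇒ equivalent

yes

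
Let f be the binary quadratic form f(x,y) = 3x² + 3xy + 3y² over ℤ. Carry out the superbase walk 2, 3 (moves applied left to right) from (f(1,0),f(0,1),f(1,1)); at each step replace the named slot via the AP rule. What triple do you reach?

start (3,3,9) = (f(1,0),f(0,1),f(1,1))
replace slot 2: 2·(3+9) − 3 = 21 → (3,21,9)
replace slot 3: 2·(3+21) − 9 = 39 → (3,21,39)

3,21,39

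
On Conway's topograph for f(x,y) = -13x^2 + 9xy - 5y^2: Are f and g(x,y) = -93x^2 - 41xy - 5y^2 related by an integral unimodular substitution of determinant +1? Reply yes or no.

D₁ = -179, D₂ = -179
f is negative-definite; reduce −f:
−f: flip: (13,-9,5)→(5,9,13)
−f: translate: b→-1 (≡9 mod 10), so (5,9,13)→(5,-1,9)
−f: reduced (well bottom): (5,-1,9) with a≤c, −a<b≤a
flip sign back: reduced form of f is (-5,1,-9)
g is negative-definite; reduce −g:
−g: flip: (93,41,5)→(5,-41,93)
−g: translate: b→-1 (≡-41 mod 10), so (5,-41,93)→(5,-1,9)
−g: reduced (well bottom): (5,-1,9) with a≤c, −a<b≤a
flip sign back: reduced form of g is (-5,1,-9)
reduced forms (-5, 1, -9) vs (-5, 1, -9) ⇒ equivalent

yes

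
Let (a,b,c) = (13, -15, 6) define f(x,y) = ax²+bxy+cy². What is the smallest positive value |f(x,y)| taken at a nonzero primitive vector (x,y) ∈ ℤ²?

translate: b→11 (≡-15 mod 26), so (13,-15,6)→(13,11,4)
flip: (13,11,4)→(4,-11,13)
translate: b→-3 (≡-11 mod 8), so (4,-11,13)→(4,-3,6)
reduced (well bottom): (4,-3,6) with a≤c, −a<b≤a
well minimum = a = 4

4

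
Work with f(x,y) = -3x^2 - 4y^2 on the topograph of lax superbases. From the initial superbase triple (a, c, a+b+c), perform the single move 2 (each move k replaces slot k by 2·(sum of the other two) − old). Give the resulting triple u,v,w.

start (-3,-4,-7) = (f(1,0),f(0,1),f(1,1))
replace slot 2: 2·((-3)+(-7)) − (-4) = -16 → (-3,-16,-7)

-3,-16,-7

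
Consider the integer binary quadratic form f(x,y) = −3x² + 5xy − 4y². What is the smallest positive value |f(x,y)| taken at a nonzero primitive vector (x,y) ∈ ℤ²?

translate: b→1 (≡-5 mod 6), so (3,-5,4)→(3,1,2)
flip: (3,1,2)→(2,-1,3)
reduced (well bottom): (2,-1,3) with a≤c, −a<b≤a
well minimum |f| = |-2| = 2 (negative-definite)

2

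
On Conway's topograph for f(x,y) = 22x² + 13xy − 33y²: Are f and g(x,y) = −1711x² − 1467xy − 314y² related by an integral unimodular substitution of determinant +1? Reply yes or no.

D₁ = 3073, D₂ = 3073
river cycle of f (length 60): (-33, 53, 2), (2, 55, -6), (-6, 53, 11), (11, 35, -42), (-42, 49, 4), (4, 55, -3), (-3, 53, 22), (22, 35, -21), (-21, 49, 8), (8, 47, -27), … (50 more)
river cycle of g (length 60): (-33, 53, 2), (2, 55, -6), (-6, 53, 11), (11, 35, -42), (-42, 49, 4), (4, 55, -3), (-3, 53, 22), (22, 35, -21), (-21, 49, 8), (8, 47, -27), … (50 more)
cycles coincide ⇒ equivalent

yes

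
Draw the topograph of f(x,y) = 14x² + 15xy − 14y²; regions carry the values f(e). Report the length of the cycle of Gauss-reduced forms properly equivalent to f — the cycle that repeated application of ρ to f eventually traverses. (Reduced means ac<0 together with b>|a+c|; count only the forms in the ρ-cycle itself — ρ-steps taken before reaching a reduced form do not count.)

D = 1009, ⌊√D⌋ = 31
river: ρ → (-14,13,15)
river: ρ → (15,17,-12)
river: ρ → (-12,31,1)
river: ρ → (1,31,-12)
river: ρ → (-12,17,15)
river: ρ → (15,13,-14)
river: ρ → (-14,15,14)
river: ρ → (14,13,-15)
river: ρ → (-15,17,12)
river: ρ → (12,31,-1)
river: ρ → (-1,31,12)
river: ρ → (12,17,-15)
river: ρ → (-15,13,14)
river: ρ → (14,15,-14)
ρ-cycle length = 14 (tail of 0 descent steps not counted)

14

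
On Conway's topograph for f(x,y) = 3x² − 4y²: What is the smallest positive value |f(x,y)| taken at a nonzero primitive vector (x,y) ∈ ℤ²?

descent: ρ → (-4,0,3)
descent: ρ → (3,6,-1)  [lands on river]
river: ρ → (-1,6,3)
closes: descent 2, river 2
min |a| on river = 1

1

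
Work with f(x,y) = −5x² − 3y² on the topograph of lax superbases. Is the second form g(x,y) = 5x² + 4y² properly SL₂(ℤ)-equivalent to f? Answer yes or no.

D₁ = -60, D₂ = -80
discriminants differ ⇒ not SL₂(ℤ)-equivalent

no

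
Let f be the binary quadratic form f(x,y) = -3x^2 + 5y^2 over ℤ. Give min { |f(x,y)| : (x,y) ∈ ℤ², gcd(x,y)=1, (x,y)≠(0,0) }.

descent: ρ → (5,0,-3)
descent: ρ → (-3,6,2)  [lands on river]
river: ρ → (2,6,-3)
closes: descent 2, river 2
min |a| on river = 2

2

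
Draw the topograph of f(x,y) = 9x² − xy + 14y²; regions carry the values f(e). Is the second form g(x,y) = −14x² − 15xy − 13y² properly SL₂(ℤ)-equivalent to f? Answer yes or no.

D₁ = -503, D₂ = -503
f: reduced (well bottom): (9,-1,14) with a≤c, −a<b≤a
g is negative-definite; reduce −g:
−g: translate: b→-13 (≡15 mod 28), so (14,15,13)→(14,-13,12)
−g: flip: (14,-13,12)→(12,13,14)
−g: translate: b→-11 (≡13 mod 24), so (12,13,14)→(12,-11,13)
−g: reduced (well bottom): (12,-11,13) with a≤c, −a<b≤a
flip sign back: reduced form of g is (-12,11,-13)
reduced forms (9, -1, 14) vs (-12, 11, -13) ⇒ inequivalent

no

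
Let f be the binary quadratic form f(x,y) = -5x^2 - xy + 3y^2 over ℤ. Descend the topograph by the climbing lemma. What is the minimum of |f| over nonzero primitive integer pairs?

descent: ρ → (3,7,-1)  [lands on river]
river: ρ → (-1,7,3)
river: ρ → (3,5,-3)
river: ρ → (-3,7,1)
river: ρ → (1,7,-3)
river: ρ → (-3,5,3)
closes: descent 1, river 6
min |a| on river = 1

1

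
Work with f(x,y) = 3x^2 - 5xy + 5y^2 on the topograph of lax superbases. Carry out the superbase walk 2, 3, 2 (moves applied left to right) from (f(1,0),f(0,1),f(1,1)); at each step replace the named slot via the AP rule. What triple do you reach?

start (3,5,3) = (f(1,0),f(0,1),f(1,1))
replace slot 2: 2·(3+3) − 5 = 7 → (3,7,3)
replace slot 3: 2·(3+7) − 3 = 17 → (3,7,17)
replace slot 2: 2·(3+17) − 7 = 33 → (3,33,17)

3,33,17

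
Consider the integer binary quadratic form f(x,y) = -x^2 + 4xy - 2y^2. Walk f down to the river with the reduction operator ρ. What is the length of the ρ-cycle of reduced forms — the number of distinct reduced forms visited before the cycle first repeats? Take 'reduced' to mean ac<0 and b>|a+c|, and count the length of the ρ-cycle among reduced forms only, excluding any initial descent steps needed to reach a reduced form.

D = 8, ⌊√D⌋ = 2
descent: ρ → (-2,0,1)
descent: ρ → (1,2,-1)  [lands on river]
river: ρ → (-1,2,1)
ρ-cycle length = 2 (tail of 2 descent steps not counted)

2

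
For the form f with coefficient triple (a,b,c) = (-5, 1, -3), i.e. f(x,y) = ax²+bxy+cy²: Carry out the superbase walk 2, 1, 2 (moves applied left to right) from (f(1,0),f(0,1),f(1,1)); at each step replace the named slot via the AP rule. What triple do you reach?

start (-5,-3,-7) = (f(1,0),f(0,1),f(1,1))
replace slot 2: 2·((-5)+(-7)) − (-3) = -21 → (-5,-21,-7)
replace slot 1: 2·((-21)+(-7)) − (-5) = -51 → (-51,-21,-7)
replace slot 2: 2·((-51)+(-7)) − (-21) = -95 → (-51,-95,-7)

-51,-95,-7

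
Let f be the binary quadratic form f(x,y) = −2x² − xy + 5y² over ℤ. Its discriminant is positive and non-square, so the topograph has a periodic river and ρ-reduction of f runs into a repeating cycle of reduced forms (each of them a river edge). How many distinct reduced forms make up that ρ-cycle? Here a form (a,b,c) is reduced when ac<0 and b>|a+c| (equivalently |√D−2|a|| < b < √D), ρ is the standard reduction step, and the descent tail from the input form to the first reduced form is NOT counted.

D = 41, ⌊√D⌋ = 6
descent: ρ → (5,1,-2)
descent: ρ → (-2,3,4)  [lands on river]
river: ρ → (4,5,-1)
river: ρ → (-1,5,4)
river: ρ → (4,3,-2)
river: ρ → (-2,5,2)
river: ρ → (2,3,-4)
river: ρ → (-4,5,1)
river: ρ → (1,5,-4)
river: ρ → (-4,3,2)
river: ρ → (2,5,-2)
ρ-cycle length = 10 (tail of 2 descent steps not counted)

10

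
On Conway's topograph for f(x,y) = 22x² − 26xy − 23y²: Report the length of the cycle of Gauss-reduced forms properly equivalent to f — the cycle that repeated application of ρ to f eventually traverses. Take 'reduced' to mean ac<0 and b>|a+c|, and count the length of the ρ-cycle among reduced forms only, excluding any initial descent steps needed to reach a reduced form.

D = 2700, ⌊√D⌋ = 51
descent: ρ → (-23,26,22)  [lands on river]
river: ρ → (22,18,-27)
river: ρ → (-27,36,13)
river: ρ → (13,42,-18)
river: ρ → (-18,30,25)
river: ρ → (25,20,-23)
ρ-cycle length = 6 (tail of 1 descent step not counted)

6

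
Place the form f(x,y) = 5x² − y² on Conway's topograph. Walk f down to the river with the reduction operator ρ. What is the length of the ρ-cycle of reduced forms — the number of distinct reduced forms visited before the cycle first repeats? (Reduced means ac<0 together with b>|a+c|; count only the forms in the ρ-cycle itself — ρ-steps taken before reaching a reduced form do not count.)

D = 20, ⌊√D⌋ = 4
descent: ρ → (-1,4,1)  [lands on river]
river: ρ → (1,4,-1)
ρ-cycle length = 2 (tail of 1 descent step not counted)

2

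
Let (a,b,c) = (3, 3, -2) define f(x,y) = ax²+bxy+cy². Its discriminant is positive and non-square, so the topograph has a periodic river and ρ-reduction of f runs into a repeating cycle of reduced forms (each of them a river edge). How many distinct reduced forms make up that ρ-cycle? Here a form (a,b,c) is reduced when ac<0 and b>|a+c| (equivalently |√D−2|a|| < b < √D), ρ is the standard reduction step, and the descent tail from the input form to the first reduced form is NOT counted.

D = 33, ⌊√D⌋ = 5
river: ρ → (-2,5,1)
river: ρ → (1,5,-2)
river: ρ → (-2,3,3)
river: ρ → (3,3,-2)
ρ-cycle length = 4 (tail of 0 descent steps not counted)

4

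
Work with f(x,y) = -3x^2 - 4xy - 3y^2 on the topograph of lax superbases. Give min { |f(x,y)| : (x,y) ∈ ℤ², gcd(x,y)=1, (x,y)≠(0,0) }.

translate: b→-2 (≡4 mod 6), so (3,4,3)→(3,-2,2)
flip: (3,-2,2)→(2,2,3)
reduced (well bottom): (2,2,3) with a≤c, −a<b≤a
well minimum |f| = |-2| = 2 (negative-definite)

2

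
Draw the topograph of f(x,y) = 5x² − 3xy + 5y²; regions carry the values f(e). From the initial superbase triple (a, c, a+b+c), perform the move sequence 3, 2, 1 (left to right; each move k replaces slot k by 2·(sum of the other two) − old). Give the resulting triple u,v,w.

start (5,5,7) = (f(1,0),f(0,1),f(1,1))
replace slot 3: 2·(5+5) − 7 = 13 → (5,5,13)
replace slot 2: 2·(5+13) − 5 = 31 → (5,31,13)
replace slot 1: 2·(31+13) − 5 = 83 → (83,31,13)

83,31,13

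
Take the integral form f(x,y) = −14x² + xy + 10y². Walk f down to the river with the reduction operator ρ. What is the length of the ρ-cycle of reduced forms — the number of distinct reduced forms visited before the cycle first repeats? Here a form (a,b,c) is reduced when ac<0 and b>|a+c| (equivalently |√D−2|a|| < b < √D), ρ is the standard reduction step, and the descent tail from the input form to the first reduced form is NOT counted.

D = 561, ⌊√D⌋ = 23
descent: ρ → (10,19,-5)  [lands on river]
river: ρ → (-5,21,6)
river: ρ → (6,15,-14)
river: ρ → (-14,13,7)
river: ρ → (7,15,-12)
river: ρ → (-12,9,10)
river: ρ → (10,11,-11)
river: ρ → (-11,11,10)
river: ρ → (10,9,-12)
river: ρ → (-12,15,7)
river: ρ → (7,13,-14)
river: ρ → (-14,15,6)
river: ρ → (6,21,-5)
river: ρ → (-5,19,10)
river: ρ → (10,21,-3)
river: ρ → (-3,21,10)
ρ-cycle length = 16 (tail of 1 descent step not counted)

16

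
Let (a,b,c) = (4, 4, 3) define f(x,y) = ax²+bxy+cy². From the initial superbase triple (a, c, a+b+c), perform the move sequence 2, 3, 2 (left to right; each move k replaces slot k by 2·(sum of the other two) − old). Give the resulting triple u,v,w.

start (4,3,11) = (f(1,0),f(0,1),f(1,1))
replace slot 2: 2·(4+11) − 3 = 27 → (4,27,11)
replace slot 3: 2·(4+27) − 11 = 51 → (4,27,51)
replace slot 2: 2·(4+51) − 27 = 83 → (4,83,51)

4,83,51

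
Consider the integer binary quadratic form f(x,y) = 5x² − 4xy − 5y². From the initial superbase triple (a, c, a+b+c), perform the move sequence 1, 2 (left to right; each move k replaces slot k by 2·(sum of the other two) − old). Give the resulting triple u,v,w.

start (5,-5,-4) = (f(1,0),f(0,1),f(1,1))
replace slot 1: 2·((-5)+(-4)) − 5 = -23 → (-23,-5,-4)
replace slot 2: 2·((-23)+(-4)) − (-5) = -49 → (-23,-49,-4)

-23,-49,-4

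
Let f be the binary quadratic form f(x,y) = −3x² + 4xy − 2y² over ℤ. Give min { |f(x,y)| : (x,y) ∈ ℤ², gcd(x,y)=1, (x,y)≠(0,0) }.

translate: b→2 (≡-4 mod 6), so (3,-4,2)→(3,2,1)
flip: (3,2,1)→(1,-2,3)
translate: b→0 (≡-2 mod 2), so (1,-2,3)→(1,0,2)
reduced (well bottom): (1,0,2) with a≤c, −a<b≤a
well minimum |f| = |-1| = 1 (negative-definite)

1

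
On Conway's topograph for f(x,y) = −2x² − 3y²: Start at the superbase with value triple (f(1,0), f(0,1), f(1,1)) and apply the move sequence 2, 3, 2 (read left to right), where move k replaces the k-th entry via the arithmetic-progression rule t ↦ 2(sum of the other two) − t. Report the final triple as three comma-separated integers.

start (-2,-3,-5) = (f(1,0),f(0,1),f(1,1))
replace slot 2: 2·((-2)+(-5)) − (-3) = -11 → (-2,-11,-5)
replace slot 3: 2·((-2)+(-11)) − (-5) = -21 → (-2,-11,-21)
replace slot 2: 2·((-2)+(-21)) − (-11) = -35 → (-2,-35,-21)

-2,-35,-21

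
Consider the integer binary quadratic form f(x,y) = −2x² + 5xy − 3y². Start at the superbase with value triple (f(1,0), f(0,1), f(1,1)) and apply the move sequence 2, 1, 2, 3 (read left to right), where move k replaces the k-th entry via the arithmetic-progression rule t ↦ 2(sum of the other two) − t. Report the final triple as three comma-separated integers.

start (-2,-3,0) = (f(1,0),f(0,1),f(1,1))
replace slot 2: 2·((-2)+0) − (-3) = -1 → (-2,-1,0)
replace slot 1: 2·((-1)+0) − (-2) = 0 → (0,-1,0)
replace slot 2: 2·(0+0) − (-1) = 1 → (0,1,0)
replace slot 3: 2·(0+1) − 0 = 2 → (0,1,2)

0,1,2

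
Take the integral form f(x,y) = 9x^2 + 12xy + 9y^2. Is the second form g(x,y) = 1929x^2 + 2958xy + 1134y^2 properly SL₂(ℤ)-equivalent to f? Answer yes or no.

D₁ = -180, D₂ = -180
f: translate: b→-6 (≡12 mod 18), so (9,12,9)→(9,-6,6)
f: flip: (9,-6,6)→(6,6,9)
f: reduced (well bottom): (6,6,9) with a≤c, −a<b≤a
g: translate: b→-900 (≡2958 mod 3858), so (1929,2958,1134)→(1929,-900,105)
g: flip: (1929,-900,105)→(105,900,1929)
g: translate: b→60 (≡900 mod 210), so (105,900,1929)→(105,60,9)
g: flip: (105,60,9)→(9,-60,105)
g: translate: b→-6 (≡-60 mod 18), so (9,-60,105)→(9,-6,6)
g: flip: (9,-6,6)→(6,6,9)
g: reduced (well bottom): (6,6,9) with a≤c, −a<b≤a
reduced forms (6, 6, 9) vs (6, 6, 9) ⇒ equivalent

yes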